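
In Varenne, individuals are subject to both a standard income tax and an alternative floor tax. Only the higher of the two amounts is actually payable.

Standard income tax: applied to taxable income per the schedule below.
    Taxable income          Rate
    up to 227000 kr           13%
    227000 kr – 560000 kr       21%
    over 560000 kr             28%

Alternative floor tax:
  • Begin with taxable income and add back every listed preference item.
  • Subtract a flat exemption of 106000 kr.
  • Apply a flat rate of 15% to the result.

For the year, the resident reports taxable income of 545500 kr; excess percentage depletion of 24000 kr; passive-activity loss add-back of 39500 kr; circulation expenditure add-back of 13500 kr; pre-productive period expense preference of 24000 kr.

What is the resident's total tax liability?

96395 kr

Alternative floor tax:
  Adjusted income: 545500 kr + 24000 kr + 39500 kr + 13500 kr + 24000 kr = 646500 kr
  Less exemption 106000 kr → base 540500 kr
  540500 kr × 15% = 81075 kr

Standard income tax:
  227000 kr × 13% = 29510 kr
  318500 kr × 21% = 66885 kr
  → 96395 kr

96395 kr > 81075 kr, so the standard income tax governs.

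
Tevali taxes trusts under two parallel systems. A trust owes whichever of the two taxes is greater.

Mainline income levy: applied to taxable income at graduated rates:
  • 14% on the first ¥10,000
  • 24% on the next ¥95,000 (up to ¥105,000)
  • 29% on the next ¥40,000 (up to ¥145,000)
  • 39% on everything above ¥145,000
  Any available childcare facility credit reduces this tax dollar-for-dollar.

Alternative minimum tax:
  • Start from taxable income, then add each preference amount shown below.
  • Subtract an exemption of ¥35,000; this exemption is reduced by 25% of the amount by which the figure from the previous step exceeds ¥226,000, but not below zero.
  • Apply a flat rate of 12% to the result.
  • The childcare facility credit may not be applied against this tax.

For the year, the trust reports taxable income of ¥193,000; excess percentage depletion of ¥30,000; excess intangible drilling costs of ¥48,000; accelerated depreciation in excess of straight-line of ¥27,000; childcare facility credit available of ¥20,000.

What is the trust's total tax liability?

¥34,520

Alternative minimum tax:
  Adjusted income: ¥193,000 + ¥30,000 + ¥48,000 + ¥27,000 = ¥298,000
  Exemption: ¥35,000 − 25% × (¥298,000 − ¥226,000) = ¥35,000 − ¥18,000 = ¥17,000
  Base: ¥298,000 − ¥17,000 = ¥281,000
  ¥281,000 × 12% = ¥33,720

Mainline income levy:
  ¥10,000 × 14% = ¥1,400
  ¥95,000 × 24% = ¥22,800
  ¥40,000 × 29% = ¥11,600
  ¥48,000 × 39% = ¥18,720
  → ¥54,520
  Less childcare facility credit ¥20,000 → ¥34,520

¥34,520 > ¥33,720, so the mainline income levy governs.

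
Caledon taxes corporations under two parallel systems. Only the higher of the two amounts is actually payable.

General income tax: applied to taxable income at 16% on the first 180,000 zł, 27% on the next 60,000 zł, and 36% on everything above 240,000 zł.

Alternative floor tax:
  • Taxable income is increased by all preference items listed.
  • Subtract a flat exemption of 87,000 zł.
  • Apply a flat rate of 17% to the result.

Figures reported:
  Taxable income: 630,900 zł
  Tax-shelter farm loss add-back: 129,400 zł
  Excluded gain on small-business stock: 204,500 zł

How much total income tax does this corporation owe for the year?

185,724 zł

General income tax:
  180,000 zł × 16% = 28,800 zł
  60,000 zł × 27% = 16,200 zł
  390,900 zł × 36% = 140,724 zł
  → 185,724 zł

Alternative floor tax:
  Adjusted income: 630,900 zł + 129,400 zł + 204,500 zł = 964,800 zł
  Less exemption 87,000 zł → base 877,800 zł
  877,800 zł × 17% = 149,226 zł

185,724 zł > 149,226 zł, so the general income tax governs.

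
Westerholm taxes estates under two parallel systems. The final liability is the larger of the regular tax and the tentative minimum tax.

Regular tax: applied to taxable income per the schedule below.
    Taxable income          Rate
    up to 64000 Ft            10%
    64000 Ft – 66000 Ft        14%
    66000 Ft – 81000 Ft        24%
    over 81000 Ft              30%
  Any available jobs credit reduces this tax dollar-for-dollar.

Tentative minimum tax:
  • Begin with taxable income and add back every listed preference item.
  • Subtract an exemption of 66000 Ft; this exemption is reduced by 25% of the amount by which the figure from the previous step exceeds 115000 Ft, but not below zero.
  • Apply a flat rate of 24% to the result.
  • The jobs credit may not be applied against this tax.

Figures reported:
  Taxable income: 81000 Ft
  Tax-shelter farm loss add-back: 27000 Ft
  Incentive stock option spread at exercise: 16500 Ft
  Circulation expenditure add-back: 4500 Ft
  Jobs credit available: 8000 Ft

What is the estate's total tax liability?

15960 Ft

Tentative minimum tax:
  Adjusted income: 81000 Ft + 27000 Ft + 16500 Ft + 4500 Ft = 129000 Ft
  Exemption: 66000 Ft − 25% × (129000 Ft − 115000 Ft) = 66000 Ft − 3500 Ft = 62500 Ft
  Base: 129000 Ft − 62500 Ft = 66500 Ft
  66500 Ft × 24% = 15960 Ft

Regular tax:
  64000 Ft × 10% = 6400 Ft
  2000 Ft × 14% = 280 Ft
  15000 Ft × 24% = 3600 Ft
  → 10280 Ft
  Less jobs credit 8000 Ft → 2280 Ft

15960 Ft > 2280 Ft, so the tentative minimum tax is the binding amount.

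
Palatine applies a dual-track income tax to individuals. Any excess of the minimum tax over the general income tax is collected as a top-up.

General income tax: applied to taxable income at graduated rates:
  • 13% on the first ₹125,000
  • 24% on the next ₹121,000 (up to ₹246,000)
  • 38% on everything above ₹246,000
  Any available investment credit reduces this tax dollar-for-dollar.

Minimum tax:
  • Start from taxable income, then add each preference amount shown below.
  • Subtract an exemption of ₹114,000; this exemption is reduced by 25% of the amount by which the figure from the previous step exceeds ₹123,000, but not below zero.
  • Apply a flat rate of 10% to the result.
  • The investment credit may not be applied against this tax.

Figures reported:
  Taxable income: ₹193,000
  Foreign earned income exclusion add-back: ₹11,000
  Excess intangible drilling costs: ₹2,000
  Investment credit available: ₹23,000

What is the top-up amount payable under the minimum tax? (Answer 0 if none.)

₹1,705

General income tax:
  ₹125,000 × 13% = ₹16,250
  ₹68,000 × 24% = ₹16,320
  → ₹32,570
  Less investment credit ₹23,000 → ₹9,570

Minimum tax:
  Adjusted income: ₹193,000 + ₹11,000 + ₹2,000 = ₹206,000
  Exemption: ₹114,000 − 25% × (₹206,000 − ₹123,000) = ₹114,000 − ₹20,750 = ₹93,250
  Base: ₹206,000 − ₹93,250 = ₹112,750
  ₹112,750 × 10% = ₹11,275

Excess of minimum tax over general income tax: ₹11,275 − ₹9,570 = ₹1,705.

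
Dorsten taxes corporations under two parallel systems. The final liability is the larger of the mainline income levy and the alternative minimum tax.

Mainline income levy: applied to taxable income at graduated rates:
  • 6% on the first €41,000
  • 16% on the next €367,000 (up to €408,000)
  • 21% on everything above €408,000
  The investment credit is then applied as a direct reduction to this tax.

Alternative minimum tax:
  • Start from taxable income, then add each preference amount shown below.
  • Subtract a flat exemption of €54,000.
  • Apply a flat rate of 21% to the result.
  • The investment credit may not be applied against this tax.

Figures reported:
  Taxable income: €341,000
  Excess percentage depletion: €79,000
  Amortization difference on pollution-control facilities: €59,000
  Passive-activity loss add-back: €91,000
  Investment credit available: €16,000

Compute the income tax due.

€108,360

Mainline income levy:
  €41,000 × 6% = €2,460
  €300,000 × 16% = €48,000
  → €50,460
  Less investment credit €16,000 → €34,460

Alternative minimum tax:
  Adjusted income: €341,000 + €79,000 + €59,000 + €91,000 = €570,000
  Less exemption €54,000 → base €516,000
  €516,000 × 21% = €108,360

€108,360 > €34,460, so the alternative minimum tax is the binding amount.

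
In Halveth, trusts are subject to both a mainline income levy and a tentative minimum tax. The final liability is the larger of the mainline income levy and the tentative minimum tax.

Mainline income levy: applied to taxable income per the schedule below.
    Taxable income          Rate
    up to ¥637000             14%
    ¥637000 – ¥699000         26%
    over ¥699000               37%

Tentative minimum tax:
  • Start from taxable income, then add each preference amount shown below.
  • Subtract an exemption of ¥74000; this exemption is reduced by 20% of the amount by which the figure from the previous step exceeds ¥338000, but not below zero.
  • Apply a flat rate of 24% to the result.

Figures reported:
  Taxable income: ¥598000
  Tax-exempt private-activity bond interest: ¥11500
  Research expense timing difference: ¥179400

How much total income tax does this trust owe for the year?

Mainline income levy:
  ¥598000 × 14% = ¥83720

Tentative minimum tax:
  Adjusted income: ¥598000 + ¥11500 + ¥179400 = ¥788900
  Exemption: 20% × (¥788900 − ¥338000) = ¥90180 ≥ ¥74000, so the exemption is fully phased out
  Base: ¥788900 − ¥0 = ¥788900
  ¥788900 × 24% = ¥189336

¥189336 > ¥83720, so the tentative minimum tax is the binding amount.

¥189336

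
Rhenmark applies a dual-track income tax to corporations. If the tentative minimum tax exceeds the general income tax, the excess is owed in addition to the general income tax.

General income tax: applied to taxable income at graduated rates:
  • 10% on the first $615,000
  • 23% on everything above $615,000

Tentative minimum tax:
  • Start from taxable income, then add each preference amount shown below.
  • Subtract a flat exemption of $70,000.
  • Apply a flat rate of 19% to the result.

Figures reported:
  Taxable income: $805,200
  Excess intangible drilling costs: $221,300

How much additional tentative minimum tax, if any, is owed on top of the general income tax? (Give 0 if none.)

Tentative minimum tax:
  Adjusted income: $805,200 + $221,300 = $1,026,500
  Less exemption $70,000 → base $956,500
  $956,500 × 19% = $181,735

General income tax:
  $615,000 × 10% = $61,500
  $190,200 × 23% = $43,746
  → $105,246

Excess of tentative minimum tax over general income tax: $181,735 − $105,246 = $76,489.

$76,489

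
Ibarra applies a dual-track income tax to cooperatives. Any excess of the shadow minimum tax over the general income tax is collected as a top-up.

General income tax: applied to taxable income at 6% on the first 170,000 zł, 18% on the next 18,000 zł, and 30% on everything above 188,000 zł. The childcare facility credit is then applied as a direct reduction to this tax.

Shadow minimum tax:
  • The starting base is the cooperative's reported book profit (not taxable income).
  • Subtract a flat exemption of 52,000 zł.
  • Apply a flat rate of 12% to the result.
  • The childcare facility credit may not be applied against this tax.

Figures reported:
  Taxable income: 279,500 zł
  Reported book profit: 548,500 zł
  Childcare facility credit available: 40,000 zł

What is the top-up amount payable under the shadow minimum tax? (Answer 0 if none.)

58,690 zł

Shadow minimum tax:
  Base (reported book profit): 548,500 zł
  Less exemption 52,000 zł → base 496,500 zł
  496,500 zł × 12% = 59,580 zł

General income tax:
  170,000 zł × 6% = 10,200 zł
  18,000 zł × 18% = 3,240 zł
  91,500 zł × 30% = 27,450 zł
  → 40,890 zł
  Less childcare facility credit 40,000 zł → 890 zł

Excess of shadow minimum tax over general income tax: 59,580 zł − 890 zł = 58,690 zł.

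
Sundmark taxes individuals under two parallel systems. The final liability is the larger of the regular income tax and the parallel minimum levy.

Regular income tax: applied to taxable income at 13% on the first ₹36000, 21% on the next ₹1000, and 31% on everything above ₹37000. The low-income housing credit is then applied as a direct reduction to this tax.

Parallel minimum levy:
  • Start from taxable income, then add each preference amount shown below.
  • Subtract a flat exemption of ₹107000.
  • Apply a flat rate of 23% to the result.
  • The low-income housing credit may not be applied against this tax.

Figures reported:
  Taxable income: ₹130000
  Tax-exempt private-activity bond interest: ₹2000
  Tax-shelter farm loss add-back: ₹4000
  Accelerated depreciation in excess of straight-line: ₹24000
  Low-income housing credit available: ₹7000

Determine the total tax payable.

₹26720

Regular income tax:
  ₹36000 × 13% = ₹4680
  ₹1000 × 21% = ₹210
  ₹93000 × 31% = ₹28830
  → ₹33720
  Less low-income housing credit ₹7000 → ₹26720

Parallel minimum levy:
  Adjusted income: ₹130000 + ₹2000 + ₹4000 + ₹24000 = ₹160000
  Less exemption ₹107000 → base ₹53000
  ₹53000 × 23% = ₹12190

₹26720 > ₹12190, so the regular income tax governs.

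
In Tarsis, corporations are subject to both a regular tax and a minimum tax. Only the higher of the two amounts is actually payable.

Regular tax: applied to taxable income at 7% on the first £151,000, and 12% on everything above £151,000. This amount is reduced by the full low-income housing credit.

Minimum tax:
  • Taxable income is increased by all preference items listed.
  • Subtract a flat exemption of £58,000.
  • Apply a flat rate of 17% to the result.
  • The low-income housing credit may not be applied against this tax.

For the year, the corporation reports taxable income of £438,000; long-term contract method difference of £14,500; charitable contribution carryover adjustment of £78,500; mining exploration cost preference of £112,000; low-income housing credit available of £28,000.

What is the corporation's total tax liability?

Minimum tax:
  Adjusted income: £438,000 + £14,500 + £78,500 + £112,000 = £643,000
  Less exemption £58,000 → base £585,000
  £585,000 × 17% = £99,450

Regular tax:
  £151,000 × 7% = £10,570
  £287,000 × 12% = £34,440
  → £45,010
  Less low-income housing credit £28,000 → £17,010

£99,450 > £17,010, so the minimum tax is the binding amount.

£99,450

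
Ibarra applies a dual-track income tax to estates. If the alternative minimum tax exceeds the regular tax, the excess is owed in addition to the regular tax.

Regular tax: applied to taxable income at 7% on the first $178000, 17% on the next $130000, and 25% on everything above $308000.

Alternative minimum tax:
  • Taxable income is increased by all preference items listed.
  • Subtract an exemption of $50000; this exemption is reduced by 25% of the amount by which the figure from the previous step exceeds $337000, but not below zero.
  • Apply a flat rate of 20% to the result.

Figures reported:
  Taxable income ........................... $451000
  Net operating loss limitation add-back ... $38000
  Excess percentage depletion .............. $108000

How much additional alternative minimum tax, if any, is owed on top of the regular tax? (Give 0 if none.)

Regular tax:
  $178000 × 7% = $12460
  $130000 × 17% = $22100
  $143000 × 25% = $35750
  → $70310

Alternative minimum tax:
  Adjusted income: $451000 + $38000 + $108000 = $597000
  Exemption: 25% × ($597000 − $337000) = $65000 ≥ $50000, so the exemption is fully phased out
  Base: $597000 − $0 = $597000
  $597000 × 20% = $119400

Excess of alternative minimum tax over regular tax: $119400 − $70310 = $49090.

$49090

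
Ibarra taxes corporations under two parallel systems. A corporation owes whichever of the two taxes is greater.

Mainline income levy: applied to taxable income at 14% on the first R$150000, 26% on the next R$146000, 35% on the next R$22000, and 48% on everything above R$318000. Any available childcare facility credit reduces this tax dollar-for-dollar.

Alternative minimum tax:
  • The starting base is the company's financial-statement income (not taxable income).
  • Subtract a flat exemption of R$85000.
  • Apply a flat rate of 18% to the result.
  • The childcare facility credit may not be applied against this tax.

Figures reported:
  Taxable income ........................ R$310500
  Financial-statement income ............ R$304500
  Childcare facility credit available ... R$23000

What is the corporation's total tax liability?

R$41035

Mainline income levy:
  R$150000 × 14% = R$21000
  R$146000 × 26% = R$37960
  R$14500 × 35% = R$5075
  → R$64035
  Less childcare facility credit R$23000 → R$41035

Alternative minimum tax:
  Base (financial-statement income): R$304500
  Less exemption R$85000 → base R$219500
  R$219500 × 18% = R$39510

R$41035 > R$39510, so the mainline income levy governs.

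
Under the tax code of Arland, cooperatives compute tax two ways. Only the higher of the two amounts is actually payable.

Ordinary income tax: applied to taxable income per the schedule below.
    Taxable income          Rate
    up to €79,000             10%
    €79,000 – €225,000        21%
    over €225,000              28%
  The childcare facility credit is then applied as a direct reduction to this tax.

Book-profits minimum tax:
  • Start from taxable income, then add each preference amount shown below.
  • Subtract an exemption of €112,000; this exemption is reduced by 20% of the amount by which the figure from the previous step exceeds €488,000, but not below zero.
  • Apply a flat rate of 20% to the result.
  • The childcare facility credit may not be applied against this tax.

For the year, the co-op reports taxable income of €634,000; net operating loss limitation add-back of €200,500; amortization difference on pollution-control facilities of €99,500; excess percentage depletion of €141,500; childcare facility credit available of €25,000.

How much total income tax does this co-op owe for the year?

€215,100

Ordinary income tax:
  €79,000 × 10% = €7,900
  €146,000 × 21% = €30,660
  €409,000 × 28% = €114,520
  → €153,080
  Less childcare facility credit €25,000 → €128,080

Book-profits minimum tax:
  Adjusted income: €634,000 + €200,500 + €99,500 + €141,500 = €1,075,500
  Exemption: 20% × (€1,075,500 − €488,000) = €117,500 ≥ €112,000, so the exemption is fully phased out
  Base: €1,075,500 − €0 = €1,075,500
  €1,075,500 × 20% = €215,100

€215,100 > €128,080, so the book-profits minimum tax is the binding amount.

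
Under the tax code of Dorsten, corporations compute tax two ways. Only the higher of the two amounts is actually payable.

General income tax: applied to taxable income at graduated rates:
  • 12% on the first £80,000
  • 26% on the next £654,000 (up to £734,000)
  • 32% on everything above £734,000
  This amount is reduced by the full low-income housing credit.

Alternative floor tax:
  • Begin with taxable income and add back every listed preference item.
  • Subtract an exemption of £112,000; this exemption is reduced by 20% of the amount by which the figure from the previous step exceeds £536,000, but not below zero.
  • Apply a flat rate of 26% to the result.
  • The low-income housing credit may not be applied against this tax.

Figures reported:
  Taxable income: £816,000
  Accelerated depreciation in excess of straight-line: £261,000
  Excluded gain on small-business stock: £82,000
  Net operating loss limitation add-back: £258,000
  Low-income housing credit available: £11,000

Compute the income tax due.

£368,420

General income tax:
  £80,000 × 12% = £9,600
  £654,000 × 26% = £170,040
  £82,000 × 32% = £26,240
  → £205,880
  Less low-income housing credit £11,000 → £194,880

Alternative floor tax:
  Adjusted income: £816,000 + £261,000 + £82,000 + £258,000 = £1,417,000
  Exemption: 20% × (£1,417,000 − £536,000) = £176,200 ≥ £112,000, so the exemption is fully phased out
  Base: £1,417,000 − £0 = £1,417,000
  £1,417,000 × 26% = £368,420

£368,420 > £194,880, so the alternative floor tax is the binding amount.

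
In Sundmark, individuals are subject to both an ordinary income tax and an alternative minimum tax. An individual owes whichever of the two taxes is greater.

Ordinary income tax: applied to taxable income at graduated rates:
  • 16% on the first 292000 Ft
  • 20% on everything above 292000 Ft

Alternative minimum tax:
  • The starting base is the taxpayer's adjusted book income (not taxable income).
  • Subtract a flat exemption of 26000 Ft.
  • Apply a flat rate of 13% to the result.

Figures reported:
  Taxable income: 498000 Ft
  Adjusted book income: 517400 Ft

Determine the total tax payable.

87920 Ft

Alternative minimum tax:
  Base (adjusted book income): 517400 Ft
  Less exemption 26000 Ft → base 491400 Ft
  491400 Ft × 13% = 63882 Ft

Ordinary income tax:
  292000 Ft × 16% = 46720 Ft
  206000 Ft × 20% = 41200 Ft
  → 87920 Ft

87920 Ft > 63882 Ft, so the ordinary income tax governs.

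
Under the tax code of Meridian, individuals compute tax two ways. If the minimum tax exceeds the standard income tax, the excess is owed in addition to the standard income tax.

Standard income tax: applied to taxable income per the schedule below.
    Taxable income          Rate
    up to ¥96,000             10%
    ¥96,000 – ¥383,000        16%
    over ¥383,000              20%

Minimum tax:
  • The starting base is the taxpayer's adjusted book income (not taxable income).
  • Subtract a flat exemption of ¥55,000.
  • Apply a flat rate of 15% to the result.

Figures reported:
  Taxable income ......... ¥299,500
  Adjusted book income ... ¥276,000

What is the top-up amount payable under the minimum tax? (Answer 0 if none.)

Minimum tax:
  Base (adjusted book income): ¥276,000
  Less exemption ¥55,000 → base ¥221,000
  ¥221,000 × 15% = ¥33,150

Standard income tax:
  ¥96,000 × 10% = ¥9,600
  ¥203,500 × 16% = ¥32,560
  → ¥42,160

¥33,150 ≤ ¥42,160, so no add-on is due.

¥0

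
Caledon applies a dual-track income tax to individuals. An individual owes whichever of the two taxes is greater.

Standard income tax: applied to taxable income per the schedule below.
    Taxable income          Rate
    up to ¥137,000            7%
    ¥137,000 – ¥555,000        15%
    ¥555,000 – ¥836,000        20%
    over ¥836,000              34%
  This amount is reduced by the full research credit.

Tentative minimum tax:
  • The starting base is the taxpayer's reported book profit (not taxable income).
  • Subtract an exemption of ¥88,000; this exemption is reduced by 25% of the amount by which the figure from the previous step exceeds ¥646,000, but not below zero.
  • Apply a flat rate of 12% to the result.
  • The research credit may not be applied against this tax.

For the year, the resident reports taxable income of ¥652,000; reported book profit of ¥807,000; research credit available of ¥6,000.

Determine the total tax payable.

Standard income tax:
  ¥137,000 × 7% = ¥9,590
  ¥418,000 × 15% = ¥62,700
  ¥97,000 × 20% = ¥19,400
  → ¥91,690
  Less research credit ¥6,000 → ¥85,690

Tentative minimum tax:
  Base (reported book profit): ¥807,000
  Exemption: ¥88,000 − 25% × (¥807,000 − ¥646,000) = ¥88,000 − ¥40,250 = ¥47,750
  Base: ¥807,000 − ¥47,750 = ¥759,250
  ¥759,250 × 12% = ¥91,110

¥91,110 > ¥85,690, so the tentative minimum tax is the binding amount.

¥91,110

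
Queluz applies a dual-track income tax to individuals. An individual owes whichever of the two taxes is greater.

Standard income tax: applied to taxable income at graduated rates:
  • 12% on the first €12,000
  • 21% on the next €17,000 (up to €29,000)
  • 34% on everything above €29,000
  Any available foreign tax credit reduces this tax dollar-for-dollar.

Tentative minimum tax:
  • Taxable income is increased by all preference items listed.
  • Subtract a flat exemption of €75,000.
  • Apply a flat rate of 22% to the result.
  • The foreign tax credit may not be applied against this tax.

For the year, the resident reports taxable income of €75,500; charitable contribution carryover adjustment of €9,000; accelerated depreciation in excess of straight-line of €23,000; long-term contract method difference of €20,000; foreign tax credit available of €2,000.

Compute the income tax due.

Standard income tax:
  €12,000 × 12% = €1,440
  €17,000 × 21% = €3,570
  €46,500 × 34% = €15,810
  → €20,820
  Less foreign tax credit €2,000 → €18,820

Tentative minimum tax:
  Adjusted income: €75,500 + €9,000 + €23,000 + €20,000 = €127,500
  Less exemption €75,000 → base €52,500
  €52,500 × 22% = €11,550

€18,820 > €11,550, so the standard income tax governs.

€18,820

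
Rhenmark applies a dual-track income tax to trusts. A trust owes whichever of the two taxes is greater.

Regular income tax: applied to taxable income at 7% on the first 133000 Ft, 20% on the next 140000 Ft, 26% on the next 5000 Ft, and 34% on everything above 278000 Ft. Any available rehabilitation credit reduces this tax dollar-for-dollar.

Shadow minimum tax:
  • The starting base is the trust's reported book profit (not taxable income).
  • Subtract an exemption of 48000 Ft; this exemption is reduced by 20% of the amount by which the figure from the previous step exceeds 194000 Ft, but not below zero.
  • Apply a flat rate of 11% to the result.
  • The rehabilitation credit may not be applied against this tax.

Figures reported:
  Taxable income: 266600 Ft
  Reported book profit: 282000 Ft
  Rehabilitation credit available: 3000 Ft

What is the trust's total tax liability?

Regular income tax:
  133000 Ft × 7% = 9310 Ft
  133600 Ft × 20% = 26720 Ft
  → 36030 Ft
  Less rehabilitation credit 3000 Ft → 33030 Ft

Shadow minimum tax:
  Base (reported book profit): 282000 Ft
  Exemption: 48000 Ft − 20% × (282000 Ft − 194000 Ft) = 48000 Ft − 17600 Ft = 30400 Ft
  Base: 282000 Ft − 30400 Ft = 251600 Ft
  251600 Ft × 11% = 27676 Ft

33030 Ft > 27676 Ft, so the regular income tax governs.

33030 Ft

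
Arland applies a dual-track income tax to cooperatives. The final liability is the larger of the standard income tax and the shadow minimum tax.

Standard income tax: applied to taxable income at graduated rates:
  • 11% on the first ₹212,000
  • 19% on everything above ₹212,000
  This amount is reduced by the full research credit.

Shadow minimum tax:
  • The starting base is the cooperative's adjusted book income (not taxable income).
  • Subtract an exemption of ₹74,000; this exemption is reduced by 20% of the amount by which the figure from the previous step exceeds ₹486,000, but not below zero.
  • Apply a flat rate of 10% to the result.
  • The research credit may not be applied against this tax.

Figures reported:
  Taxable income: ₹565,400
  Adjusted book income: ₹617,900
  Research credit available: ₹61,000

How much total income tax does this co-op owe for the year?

Standard income tax:
  ₹212,000 × 11% = ₹23,320
  ₹353,400 × 19% = ₹67,146
  → ₹90,466
  Less research credit ₹61,000 → ₹29,466

Shadow minimum tax:
  Base (adjusted book income): ₹617,900
  Exemption: ₹74,000 − 20% × (₹617,900 − ₹486,000) = ₹74,000 − ₹26,380 = ₹47,620
  Base: ₹617,900 − ₹47,620 = ₹570,280
  ₹570,280 × 10% = ₹57,028

₹57,028 > ₹29,466, so the shadow minimum tax is the binding amount.

₹57,028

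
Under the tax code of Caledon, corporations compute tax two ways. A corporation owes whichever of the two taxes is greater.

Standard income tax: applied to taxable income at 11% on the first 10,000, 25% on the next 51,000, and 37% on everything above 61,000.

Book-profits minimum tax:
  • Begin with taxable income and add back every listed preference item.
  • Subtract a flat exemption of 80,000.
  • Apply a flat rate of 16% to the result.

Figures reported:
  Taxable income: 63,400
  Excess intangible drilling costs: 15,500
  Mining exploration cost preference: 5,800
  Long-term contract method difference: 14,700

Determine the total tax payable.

14,738

Book-profits minimum tax:
  Adjusted income: 63,400 + 15,500 + 5,800 + 14,700 = 99,400
  Less exemption 80,000 → base 19,400
  19,400 × 16% = 3,104

Standard income tax:
  10,000 × 11% = 1,100
  51,000 × 25% = 12,750
  2,400 × 37% = 888
  → 14,738

14,738 > 3,104, so the standard income tax governs.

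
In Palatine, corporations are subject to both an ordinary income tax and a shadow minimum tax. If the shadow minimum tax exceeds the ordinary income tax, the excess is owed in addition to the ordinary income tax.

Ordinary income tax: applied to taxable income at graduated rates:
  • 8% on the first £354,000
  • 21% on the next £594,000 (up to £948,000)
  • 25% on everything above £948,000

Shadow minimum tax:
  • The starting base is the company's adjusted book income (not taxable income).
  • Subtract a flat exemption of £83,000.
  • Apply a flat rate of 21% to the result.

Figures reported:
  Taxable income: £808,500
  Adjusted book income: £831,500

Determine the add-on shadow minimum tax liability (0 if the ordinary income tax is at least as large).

Shadow minimum tax:
  Base (adjusted book income): £831,500
  Less exemption £83,000 → base £748,500
  £748,500 × 21% = £157,185

Ordinary income tax:
  £354,000 × 8% = £28,320
  £454,500 × 21% = £95,445
  → £123,765

Excess of shadow minimum tax over ordinary income tax: £157,185 − £123,765 = £33,420.

£33,420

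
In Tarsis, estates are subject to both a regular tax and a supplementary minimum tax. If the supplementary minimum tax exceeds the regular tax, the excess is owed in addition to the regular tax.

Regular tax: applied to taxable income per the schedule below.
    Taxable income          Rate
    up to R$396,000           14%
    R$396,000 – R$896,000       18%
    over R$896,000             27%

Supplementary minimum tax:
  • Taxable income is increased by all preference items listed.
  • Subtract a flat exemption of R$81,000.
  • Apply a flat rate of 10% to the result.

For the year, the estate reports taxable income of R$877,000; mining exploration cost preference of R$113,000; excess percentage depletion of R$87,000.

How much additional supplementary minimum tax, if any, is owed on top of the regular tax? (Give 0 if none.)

Supplementary minimum tax:
  Adjusted income: R$877,000 + R$113,000 + R$87,000 = R$1,077,000
  Less exemption R$81,000 → base R$996,000
  R$996,000 × 10% = R$99,600

Regular tax:
  R$396,000 × 14% = R$55,440
  R$481,000 × 18% = R$86,580
  → R$142,020

R$99,600 ≤ R$142,020, so no add-on is due.

R$0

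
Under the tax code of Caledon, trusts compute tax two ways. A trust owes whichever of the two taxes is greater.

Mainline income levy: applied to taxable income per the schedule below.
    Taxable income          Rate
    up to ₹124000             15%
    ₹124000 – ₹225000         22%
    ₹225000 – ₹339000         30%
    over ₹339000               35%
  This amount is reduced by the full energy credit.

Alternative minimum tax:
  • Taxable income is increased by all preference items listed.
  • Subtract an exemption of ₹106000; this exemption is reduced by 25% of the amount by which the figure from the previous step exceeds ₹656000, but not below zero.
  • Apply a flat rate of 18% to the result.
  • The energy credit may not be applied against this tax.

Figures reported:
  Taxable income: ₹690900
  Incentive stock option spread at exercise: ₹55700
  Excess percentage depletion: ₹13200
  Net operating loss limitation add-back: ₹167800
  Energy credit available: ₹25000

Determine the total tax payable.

₹173185

Alternative minimum tax:
  Adjusted income: ₹690900 + ₹55700 + ₹13200 + ₹167800 = ₹927600
  Exemption: ₹106000 − 25% × (₹927600 − ₹656000) = ₹106000 − ₹67900 = ₹38100
  Base: ₹927600 − ₹38100 = ₹889500
  ₹889500 × 18% = ₹160110

Mainline income levy:
  ₹124000 × 15% = ₹18600
  ₹101000 × 22% = ₹22220
  ₹114000 × 30% = ₹34200
  ₹351900 × 35% = ₹123165
  → ₹198185
  Less energy credit ₹25000 → ₹173185

₹173185 > ₹160110, so the mainline income levy governs.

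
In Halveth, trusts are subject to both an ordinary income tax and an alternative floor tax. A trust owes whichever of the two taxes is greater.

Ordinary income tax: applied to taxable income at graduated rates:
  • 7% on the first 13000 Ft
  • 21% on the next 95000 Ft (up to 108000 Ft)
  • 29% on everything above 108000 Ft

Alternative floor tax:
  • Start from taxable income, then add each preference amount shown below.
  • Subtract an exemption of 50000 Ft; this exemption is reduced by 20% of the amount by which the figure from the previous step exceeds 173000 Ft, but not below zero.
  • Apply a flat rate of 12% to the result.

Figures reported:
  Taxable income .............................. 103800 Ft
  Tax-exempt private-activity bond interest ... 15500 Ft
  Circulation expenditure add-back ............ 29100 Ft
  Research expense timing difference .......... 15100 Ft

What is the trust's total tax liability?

Alternative floor tax:
  Adjusted income: 103800 Ft + 15500 Ft + 29100 Ft + 15100 Ft = 163500 Ft
  Exemption: 163500 Ft ≤ 173000 Ft, so full 50000 Ft applies
  Base: 163500 Ft − 50000 Ft = 113500 Ft
  113500 Ft × 12% = 13620 Ft

Ordinary income tax:
  13000 Ft × 7% = 910 Ft
  90800 Ft × 21% = 19068 Ft
  → 19978 Ft

19978 Ft > 13620 Ft, so the ordinary income tax governs.

19978 Ft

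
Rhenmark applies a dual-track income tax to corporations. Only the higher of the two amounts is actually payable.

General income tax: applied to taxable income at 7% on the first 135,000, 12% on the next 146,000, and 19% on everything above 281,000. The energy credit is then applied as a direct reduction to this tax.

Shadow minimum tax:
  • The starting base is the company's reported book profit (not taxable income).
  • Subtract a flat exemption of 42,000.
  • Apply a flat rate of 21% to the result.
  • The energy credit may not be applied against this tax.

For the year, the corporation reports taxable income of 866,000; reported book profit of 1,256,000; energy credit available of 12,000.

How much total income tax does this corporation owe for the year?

254,940

Shadow minimum tax:
  Base (reported book profit): 1,256,000
  Less exemption 42,000 → base 1,214,000
  1,214,000 × 21% = 254,940

General income tax:
  135,000 × 7% = 9,450
  146,000 × 12% = 17,520
  585,000 × 19% = 111,150
  → 138,120
  Less energy credit 12,000 → 126,120

254,940 > 126,120, so the shadow minimum tax is the binding amount.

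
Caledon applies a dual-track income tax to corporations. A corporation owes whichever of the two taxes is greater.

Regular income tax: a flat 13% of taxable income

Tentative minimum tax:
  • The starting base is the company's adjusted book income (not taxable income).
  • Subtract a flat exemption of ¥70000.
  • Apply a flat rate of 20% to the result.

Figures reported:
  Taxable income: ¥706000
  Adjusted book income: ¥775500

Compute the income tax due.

Tentative minimum tax:
  Base (adjusted book income): ¥775500
  Less exemption ¥70000 → base ¥705500
  ¥705500 × 20% = ¥141100

Regular income tax:
  ¥706000 × 13% = ¥91780

¥141100 > ¥91780, so the tentative minimum tax is the binding amount.

¥141100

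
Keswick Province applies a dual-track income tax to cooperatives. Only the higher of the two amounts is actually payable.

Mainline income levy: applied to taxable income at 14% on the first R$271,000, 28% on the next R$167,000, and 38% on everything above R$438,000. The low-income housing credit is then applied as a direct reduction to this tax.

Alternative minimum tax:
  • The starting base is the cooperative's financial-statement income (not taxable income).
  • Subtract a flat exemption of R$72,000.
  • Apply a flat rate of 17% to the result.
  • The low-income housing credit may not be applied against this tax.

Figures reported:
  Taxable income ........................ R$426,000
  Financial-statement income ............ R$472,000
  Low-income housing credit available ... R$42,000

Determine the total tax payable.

Mainline income levy:
  R$271,000 × 14% = R$37,940
  R$155,000 × 28% = R$43,400
  → R$81,340
  Less low-income housing credit R$42,000 → R$39,340

Alternative minimum tax:
  Base (financial-statement income): R$472,000
  Less exemption R$72,000 → base R$400,000
  R$400,000 × 17% = R$68,000

R$68,000 > R$39,340, so the alternative minimum tax is the binding amount.

R$68,000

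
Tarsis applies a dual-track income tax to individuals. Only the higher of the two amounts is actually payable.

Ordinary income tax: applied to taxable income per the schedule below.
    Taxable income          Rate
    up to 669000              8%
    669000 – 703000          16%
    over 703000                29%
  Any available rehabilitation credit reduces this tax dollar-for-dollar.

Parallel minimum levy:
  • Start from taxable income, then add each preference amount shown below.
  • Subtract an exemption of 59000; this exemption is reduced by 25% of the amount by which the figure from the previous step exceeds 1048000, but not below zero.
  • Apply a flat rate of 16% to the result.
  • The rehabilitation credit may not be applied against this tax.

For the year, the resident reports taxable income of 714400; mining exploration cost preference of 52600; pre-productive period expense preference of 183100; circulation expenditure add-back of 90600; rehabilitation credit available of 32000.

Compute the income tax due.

Parallel minimum levy:
  Adjusted income: 714400 + 52600 + 183100 + 90600 = 1040700
  Exemption: 1040700 ≤ 1048000, so full 59000 applies
  Base: 1040700 − 59000 = 981700
  981700 × 16% = 157072

Ordinary income tax:
  669000 × 8% = 53520
  34000 × 16% = 5440
  11400 × 29% = 3306
  → 62266
  Less rehabilitation credit 32000 → 30266

157072 > 30266, so the parallel minimum levy is the binding amount.

157072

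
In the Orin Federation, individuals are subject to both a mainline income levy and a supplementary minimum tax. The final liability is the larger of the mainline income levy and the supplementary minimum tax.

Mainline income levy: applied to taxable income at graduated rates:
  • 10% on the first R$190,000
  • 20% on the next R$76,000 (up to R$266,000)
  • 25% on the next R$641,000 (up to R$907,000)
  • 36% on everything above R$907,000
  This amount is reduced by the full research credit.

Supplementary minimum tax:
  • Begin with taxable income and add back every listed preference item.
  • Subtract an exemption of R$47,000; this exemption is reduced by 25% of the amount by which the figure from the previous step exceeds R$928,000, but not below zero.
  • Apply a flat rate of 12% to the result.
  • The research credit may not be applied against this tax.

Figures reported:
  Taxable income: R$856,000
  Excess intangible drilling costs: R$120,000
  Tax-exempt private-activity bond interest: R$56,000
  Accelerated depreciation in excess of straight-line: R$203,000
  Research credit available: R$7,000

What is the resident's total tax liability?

Supplementary minimum tax:
  Adjusted income: R$856,000 + R$120,000 + R$56,000 + R$203,000 = R$1,235,000
  Exemption: 25% × (R$1,235,000 − R$928,000) = R$76,750 ≥ R$47,000, so the exemption is fully phased out
  Base: R$1,235,000 − R$0 = R$1,235,000
  R$1,235,000 × 12% = R$148,200

Mainline income levy:
  R$190,000 × 10% = R$19,000
  R$76,000 × 20% = R$15,200
  R$590,000 × 25% = R$147,500
  → R$181,700
  Less research credit R$7,000 → R$174,700

R$174,700 > R$148,200, so the mainline income levy governs.

R$174,700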